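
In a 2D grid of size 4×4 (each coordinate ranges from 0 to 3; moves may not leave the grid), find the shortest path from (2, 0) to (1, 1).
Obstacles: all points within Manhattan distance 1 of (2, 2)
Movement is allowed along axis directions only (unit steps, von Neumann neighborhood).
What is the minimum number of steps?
2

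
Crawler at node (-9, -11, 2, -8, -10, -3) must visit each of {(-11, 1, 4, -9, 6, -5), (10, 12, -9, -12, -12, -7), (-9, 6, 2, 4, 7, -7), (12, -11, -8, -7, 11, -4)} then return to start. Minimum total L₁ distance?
242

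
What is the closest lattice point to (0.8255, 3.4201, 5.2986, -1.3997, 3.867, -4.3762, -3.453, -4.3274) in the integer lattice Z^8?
(1, 3, 5, -1, 4, -4, -3, -4)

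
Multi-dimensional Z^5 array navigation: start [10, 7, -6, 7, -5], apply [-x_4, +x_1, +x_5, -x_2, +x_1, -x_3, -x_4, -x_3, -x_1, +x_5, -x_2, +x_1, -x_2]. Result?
(12, 4, -8, 5, -3)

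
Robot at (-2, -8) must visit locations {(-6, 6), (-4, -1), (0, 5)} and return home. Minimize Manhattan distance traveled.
40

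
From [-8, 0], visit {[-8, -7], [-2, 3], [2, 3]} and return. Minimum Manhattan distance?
40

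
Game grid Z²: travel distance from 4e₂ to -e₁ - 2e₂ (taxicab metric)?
7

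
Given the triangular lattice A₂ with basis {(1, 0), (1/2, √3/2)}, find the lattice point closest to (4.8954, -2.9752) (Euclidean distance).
(5, -3.464)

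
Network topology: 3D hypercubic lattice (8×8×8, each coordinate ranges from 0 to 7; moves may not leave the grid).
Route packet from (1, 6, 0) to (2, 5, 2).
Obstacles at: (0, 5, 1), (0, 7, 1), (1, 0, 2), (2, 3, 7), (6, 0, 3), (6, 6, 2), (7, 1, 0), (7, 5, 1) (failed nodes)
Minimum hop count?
4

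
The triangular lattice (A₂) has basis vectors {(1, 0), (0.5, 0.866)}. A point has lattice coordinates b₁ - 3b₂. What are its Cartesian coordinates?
(-0.5, -2.598)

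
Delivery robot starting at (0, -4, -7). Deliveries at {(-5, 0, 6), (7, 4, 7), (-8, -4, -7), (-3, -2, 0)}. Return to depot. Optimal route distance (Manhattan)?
78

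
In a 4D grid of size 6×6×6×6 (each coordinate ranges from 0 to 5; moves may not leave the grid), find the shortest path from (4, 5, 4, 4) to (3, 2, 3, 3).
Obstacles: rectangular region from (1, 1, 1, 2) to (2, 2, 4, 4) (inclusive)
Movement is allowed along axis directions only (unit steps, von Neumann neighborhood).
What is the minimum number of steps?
6
(one shortest path: (4, 5, 4, 4) → (3, 5, 4, 4) → (3, 4, 4, 4) → (3, 3, 4, 4) → (3, 2, 4, 4) → (3, 2, 3, 4) → (3, 2, 3, 3))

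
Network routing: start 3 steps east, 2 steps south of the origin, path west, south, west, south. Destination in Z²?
(1, -4)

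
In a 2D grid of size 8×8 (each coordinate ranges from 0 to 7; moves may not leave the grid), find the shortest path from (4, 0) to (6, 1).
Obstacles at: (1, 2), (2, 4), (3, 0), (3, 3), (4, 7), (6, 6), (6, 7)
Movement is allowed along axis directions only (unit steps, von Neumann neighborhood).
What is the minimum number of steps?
3
(one shortest path: (4, 0) → (5, 0) → (6, 0) → (6, 1))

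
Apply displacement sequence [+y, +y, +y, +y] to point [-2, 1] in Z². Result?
(-2, 5)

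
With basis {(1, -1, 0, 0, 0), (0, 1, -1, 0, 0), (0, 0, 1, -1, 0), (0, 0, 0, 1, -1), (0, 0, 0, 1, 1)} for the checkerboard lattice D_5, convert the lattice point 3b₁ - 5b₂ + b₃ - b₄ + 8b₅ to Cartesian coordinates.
(3, -8, 6, 6, 9)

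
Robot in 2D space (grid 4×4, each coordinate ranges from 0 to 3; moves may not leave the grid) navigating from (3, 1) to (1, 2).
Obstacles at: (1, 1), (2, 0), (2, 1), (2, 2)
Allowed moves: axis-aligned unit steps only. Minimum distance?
5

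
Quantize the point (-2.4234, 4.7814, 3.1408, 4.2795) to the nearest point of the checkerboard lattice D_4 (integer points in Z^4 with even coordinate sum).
(-2, 5, 3, 4)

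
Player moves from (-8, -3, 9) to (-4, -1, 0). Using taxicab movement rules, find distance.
15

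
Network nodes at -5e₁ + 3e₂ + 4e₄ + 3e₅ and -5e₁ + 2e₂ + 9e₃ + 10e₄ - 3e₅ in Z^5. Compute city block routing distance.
22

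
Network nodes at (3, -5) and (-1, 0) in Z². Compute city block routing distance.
9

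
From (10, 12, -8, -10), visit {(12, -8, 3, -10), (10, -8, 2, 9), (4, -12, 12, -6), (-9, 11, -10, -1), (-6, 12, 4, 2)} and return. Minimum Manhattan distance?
190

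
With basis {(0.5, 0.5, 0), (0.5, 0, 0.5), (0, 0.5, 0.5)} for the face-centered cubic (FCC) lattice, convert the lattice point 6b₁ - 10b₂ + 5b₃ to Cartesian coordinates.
(-2, 5.5, -2.5)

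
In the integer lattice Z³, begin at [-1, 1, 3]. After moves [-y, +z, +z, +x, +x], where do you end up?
(1, 0, 5)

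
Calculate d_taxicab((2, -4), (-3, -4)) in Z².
5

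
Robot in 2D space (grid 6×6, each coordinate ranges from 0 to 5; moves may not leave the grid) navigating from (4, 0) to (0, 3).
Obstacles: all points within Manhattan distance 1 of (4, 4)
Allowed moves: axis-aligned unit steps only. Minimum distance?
7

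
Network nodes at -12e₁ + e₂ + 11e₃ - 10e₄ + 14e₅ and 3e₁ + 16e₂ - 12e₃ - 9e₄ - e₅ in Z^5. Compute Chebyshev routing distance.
23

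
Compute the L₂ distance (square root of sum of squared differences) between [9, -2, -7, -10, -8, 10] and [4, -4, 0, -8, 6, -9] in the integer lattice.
25.2784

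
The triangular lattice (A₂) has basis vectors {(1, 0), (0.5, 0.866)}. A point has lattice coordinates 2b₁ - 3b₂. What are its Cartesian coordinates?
(0.5, -2.598)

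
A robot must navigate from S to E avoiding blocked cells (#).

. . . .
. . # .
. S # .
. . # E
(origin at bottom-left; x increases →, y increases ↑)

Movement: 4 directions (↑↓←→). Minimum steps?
7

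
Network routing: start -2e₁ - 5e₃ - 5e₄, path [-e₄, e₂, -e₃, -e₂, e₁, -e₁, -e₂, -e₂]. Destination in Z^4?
(-2, -2, -6, -6)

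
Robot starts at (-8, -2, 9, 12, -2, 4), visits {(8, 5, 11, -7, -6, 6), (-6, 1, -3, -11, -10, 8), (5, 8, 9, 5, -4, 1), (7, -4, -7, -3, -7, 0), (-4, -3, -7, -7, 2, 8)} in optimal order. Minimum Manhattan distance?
160
(one optimal route: (-8, -2, 9, 12, -2, 4) → (5, 8, 9, 5, -4, 1) → (8, 5, 11, -7, -6, 6) → (7, -4, -7, -3, -7, 0) → (-4, -3, -7, -7, 2, 8) → (-6, 1, -3, -11, -10, 8))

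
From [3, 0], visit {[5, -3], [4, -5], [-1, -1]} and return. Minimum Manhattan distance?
22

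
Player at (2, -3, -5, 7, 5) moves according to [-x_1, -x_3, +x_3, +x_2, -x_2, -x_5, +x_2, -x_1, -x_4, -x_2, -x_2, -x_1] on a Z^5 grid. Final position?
(-1, -4, -5, 6, 4)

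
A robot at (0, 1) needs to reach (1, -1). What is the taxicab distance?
3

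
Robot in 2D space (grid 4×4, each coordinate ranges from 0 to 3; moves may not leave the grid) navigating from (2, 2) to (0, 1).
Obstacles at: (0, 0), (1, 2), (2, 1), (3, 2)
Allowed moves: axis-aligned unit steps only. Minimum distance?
5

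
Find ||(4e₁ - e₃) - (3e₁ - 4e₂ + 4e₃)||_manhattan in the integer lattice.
10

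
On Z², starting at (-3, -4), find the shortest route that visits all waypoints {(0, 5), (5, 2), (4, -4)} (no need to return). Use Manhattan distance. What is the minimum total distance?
22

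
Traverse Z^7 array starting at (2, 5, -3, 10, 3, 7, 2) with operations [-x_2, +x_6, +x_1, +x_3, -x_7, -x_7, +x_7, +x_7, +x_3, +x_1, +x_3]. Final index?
(4, 4, 0, 10, 3, 8, 2)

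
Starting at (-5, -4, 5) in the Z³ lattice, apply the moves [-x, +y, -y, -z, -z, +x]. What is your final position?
(-5, -4, 3)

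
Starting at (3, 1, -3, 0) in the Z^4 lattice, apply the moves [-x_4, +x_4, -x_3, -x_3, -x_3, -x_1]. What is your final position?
(2, 1, -6, 0)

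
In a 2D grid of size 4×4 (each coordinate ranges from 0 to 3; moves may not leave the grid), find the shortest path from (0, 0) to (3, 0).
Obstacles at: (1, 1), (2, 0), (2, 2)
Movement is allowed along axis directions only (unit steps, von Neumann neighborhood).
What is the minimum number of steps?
9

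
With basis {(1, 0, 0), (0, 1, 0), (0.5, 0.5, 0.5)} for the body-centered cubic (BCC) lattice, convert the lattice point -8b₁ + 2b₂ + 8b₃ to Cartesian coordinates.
(-4, 6, 4)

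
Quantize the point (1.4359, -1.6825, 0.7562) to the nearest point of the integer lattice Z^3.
(1, -2, 1)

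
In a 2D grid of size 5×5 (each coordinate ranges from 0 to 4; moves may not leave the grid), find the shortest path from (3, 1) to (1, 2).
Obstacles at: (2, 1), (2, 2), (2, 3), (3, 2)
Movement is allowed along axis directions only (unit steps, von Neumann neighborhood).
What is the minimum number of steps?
5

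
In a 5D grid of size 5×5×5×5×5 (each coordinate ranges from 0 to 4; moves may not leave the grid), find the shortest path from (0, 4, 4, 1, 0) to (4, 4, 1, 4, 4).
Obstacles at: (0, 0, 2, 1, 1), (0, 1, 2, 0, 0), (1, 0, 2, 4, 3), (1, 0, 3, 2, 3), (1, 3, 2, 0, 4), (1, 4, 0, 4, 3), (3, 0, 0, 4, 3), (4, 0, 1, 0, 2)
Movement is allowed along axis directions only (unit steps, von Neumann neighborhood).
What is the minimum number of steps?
14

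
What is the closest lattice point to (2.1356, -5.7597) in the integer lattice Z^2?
(2, -6)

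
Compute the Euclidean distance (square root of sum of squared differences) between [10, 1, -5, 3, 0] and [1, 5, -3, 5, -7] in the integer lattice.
12.4097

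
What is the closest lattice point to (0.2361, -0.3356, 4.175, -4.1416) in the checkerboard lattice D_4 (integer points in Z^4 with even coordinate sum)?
(0, 0, 4, -4)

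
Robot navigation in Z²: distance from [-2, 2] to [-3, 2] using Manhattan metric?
1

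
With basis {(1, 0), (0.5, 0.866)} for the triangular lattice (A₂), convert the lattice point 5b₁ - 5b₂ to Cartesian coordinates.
(2.5, -4.33)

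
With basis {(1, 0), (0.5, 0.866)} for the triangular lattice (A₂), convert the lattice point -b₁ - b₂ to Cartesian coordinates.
(-1.5, -0.866)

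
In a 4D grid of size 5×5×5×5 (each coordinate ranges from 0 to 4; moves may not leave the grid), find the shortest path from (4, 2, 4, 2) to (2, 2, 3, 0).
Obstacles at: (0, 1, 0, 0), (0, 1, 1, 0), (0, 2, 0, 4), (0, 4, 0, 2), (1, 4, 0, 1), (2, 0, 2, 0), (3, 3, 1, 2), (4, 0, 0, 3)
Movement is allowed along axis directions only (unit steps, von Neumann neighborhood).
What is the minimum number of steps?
5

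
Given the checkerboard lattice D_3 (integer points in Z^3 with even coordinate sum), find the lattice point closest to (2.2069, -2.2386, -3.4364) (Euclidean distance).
(2, -2, -4)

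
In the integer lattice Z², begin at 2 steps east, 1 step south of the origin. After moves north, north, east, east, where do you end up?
(4, 1)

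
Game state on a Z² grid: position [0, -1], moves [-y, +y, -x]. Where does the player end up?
(-1, -1)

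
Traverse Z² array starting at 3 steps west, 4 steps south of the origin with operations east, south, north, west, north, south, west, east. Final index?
(-3, -4)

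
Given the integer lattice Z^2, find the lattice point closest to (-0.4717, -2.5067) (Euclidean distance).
(0, -3)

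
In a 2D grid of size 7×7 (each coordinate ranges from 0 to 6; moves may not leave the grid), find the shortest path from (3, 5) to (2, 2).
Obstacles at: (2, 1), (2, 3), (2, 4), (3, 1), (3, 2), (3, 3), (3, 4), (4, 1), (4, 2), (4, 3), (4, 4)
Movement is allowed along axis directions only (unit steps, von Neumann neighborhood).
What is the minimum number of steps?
6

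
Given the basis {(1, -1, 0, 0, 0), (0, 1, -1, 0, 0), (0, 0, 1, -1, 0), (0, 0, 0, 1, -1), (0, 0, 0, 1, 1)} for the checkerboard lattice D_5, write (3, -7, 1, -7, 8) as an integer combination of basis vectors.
3b₁ - 4b₂ - 3b₃ - 9b₄ - b₅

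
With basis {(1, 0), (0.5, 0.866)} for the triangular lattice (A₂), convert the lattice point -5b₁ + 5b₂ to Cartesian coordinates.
(-2.5, 4.33)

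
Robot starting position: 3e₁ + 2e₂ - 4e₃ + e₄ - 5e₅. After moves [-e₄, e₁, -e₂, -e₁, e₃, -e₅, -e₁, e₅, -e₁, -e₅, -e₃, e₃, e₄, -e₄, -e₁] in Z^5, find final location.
(0, 1, -3, 0, -6)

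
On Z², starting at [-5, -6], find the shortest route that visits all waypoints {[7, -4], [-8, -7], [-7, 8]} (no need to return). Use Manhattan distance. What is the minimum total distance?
46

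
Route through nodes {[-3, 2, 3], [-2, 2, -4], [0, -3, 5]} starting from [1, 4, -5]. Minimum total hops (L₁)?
24
(one optimal route: (1, 4, -5) → (-2, 2, -4) → (-3, 2, 3) → (0, -3, 5))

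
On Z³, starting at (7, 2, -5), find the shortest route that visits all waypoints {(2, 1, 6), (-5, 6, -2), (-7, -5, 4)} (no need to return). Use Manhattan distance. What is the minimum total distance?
53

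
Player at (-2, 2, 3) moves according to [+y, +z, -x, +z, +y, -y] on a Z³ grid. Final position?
(-3, 3, 5)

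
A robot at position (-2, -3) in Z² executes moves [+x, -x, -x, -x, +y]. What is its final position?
(-4, -2)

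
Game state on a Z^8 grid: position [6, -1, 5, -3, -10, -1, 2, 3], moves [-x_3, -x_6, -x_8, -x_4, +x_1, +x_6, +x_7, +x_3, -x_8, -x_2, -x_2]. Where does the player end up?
(7, -3, 5, -4, -10, -1, 3, 1)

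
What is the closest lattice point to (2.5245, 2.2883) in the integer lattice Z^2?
(3, 2)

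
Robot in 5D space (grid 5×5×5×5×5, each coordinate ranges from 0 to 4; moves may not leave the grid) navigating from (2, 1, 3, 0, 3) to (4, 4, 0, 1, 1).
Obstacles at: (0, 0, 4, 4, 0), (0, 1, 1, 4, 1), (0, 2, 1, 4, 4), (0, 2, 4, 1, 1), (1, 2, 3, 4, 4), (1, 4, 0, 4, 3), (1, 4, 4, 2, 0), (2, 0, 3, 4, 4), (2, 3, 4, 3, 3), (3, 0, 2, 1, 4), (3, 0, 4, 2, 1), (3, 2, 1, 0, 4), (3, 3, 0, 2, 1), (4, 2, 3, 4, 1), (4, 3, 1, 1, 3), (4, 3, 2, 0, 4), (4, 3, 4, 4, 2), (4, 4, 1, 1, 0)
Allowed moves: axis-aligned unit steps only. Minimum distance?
11
(one shortest path: (2, 1, 3, 0, 3) → (3, 1, 3, 0, 3) → (4, 1, 3, 0, 3) → (4, 2, 3, 0, 3) → (4, 3, 3, 0, 3) → (4, 4, 3, 0, 3) → (4, 4, 2, 0, 3) → (4, 4, 1, 0, 3) → (4, 4, 0, 0, 3) → (4, 4, 0, 1, 3) → (4, 4, 0, 1, 2) → (4, 4, 0, 1, 1))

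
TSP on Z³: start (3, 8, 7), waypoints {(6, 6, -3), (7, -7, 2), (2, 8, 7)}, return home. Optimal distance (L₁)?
60
(one optimal route: (3, 8, 7) → (6, 6, -3) → (7, -7, 2) → (2, 8, 7) → (3, 8, 7))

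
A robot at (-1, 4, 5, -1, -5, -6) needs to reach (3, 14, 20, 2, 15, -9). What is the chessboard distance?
20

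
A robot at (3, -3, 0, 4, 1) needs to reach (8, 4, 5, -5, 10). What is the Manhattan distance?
35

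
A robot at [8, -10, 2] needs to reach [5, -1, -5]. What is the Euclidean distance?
11.7898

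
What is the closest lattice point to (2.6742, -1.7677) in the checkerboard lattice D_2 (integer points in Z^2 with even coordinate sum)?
(2, -2)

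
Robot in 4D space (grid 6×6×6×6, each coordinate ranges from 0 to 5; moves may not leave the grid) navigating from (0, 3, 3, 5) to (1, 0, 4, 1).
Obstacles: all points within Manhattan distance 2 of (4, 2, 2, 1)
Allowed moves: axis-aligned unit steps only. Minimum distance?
9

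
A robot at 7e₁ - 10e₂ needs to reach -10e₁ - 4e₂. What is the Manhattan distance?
23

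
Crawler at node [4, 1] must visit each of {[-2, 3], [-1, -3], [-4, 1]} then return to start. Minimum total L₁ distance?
28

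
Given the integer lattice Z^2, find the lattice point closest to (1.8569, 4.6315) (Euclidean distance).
(2, 5)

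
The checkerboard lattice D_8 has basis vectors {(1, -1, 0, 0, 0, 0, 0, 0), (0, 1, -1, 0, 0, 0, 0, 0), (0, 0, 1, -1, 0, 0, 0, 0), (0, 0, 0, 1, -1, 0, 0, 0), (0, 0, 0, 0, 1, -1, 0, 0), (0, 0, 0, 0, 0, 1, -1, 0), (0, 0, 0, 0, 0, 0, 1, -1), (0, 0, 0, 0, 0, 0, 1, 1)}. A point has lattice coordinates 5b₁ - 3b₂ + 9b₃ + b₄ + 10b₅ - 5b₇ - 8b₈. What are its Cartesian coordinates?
(5, -8, 12, -8, 9, -10, -13, -3)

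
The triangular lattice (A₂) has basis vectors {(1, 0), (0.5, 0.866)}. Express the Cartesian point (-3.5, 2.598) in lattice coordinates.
-5b₁ + 3b₂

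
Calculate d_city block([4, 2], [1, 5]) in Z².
6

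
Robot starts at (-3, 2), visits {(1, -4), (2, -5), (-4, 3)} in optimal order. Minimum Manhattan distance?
16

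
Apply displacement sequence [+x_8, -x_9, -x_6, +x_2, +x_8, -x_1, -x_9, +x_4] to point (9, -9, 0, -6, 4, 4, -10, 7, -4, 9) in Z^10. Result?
(8, -8, 0, -5, 4, 3, -10, 9, -6, 9)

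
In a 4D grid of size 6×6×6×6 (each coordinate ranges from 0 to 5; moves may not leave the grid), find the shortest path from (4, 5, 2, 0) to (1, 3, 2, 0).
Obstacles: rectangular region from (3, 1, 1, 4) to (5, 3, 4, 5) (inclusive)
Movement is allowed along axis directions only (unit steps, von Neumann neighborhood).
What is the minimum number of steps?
5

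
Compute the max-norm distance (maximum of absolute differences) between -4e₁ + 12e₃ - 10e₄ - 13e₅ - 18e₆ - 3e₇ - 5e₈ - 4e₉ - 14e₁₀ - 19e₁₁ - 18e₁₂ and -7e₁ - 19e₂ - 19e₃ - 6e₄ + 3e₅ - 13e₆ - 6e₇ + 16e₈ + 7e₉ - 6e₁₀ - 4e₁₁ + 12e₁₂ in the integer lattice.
31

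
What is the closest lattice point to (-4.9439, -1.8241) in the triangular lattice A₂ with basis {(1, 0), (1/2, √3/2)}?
(-5, -1.732)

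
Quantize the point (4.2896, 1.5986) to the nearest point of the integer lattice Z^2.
(4, 2)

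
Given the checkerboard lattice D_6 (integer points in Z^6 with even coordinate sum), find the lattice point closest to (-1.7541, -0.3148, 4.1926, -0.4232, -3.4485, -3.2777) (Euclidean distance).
(-2, 0, 4, 0, -3, -3)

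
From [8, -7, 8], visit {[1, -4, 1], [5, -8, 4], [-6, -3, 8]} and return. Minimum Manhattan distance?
52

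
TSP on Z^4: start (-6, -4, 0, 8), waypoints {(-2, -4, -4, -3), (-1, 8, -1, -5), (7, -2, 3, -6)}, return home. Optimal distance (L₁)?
92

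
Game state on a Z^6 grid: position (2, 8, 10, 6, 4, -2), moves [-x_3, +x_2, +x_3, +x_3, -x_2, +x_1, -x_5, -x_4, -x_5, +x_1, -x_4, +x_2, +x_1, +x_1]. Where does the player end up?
(6, 9, 11, 4, 2, -2)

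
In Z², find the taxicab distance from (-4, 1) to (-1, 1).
3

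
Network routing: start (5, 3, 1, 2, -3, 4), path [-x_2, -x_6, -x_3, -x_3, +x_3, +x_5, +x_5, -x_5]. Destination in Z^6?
(5, 2, 0, 2, -2, 3)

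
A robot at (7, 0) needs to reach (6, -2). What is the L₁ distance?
3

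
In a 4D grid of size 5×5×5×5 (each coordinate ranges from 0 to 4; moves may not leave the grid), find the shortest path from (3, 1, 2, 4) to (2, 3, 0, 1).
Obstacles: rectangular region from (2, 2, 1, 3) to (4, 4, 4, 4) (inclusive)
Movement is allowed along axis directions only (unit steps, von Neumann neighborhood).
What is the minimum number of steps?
8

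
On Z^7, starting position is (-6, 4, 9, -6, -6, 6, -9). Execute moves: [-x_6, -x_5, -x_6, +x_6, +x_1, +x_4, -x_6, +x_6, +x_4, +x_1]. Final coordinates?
(-4, 4, 9, -4, -7, 5, -9)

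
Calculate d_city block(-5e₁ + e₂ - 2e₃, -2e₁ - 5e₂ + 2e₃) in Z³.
13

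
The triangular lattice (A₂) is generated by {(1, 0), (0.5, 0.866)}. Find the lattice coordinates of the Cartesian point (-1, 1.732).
-2b₁ + 2b₂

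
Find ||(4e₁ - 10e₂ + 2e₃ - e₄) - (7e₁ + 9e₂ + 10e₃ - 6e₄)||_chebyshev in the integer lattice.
19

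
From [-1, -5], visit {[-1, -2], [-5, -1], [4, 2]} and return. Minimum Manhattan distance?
32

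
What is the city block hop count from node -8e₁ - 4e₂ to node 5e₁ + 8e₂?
25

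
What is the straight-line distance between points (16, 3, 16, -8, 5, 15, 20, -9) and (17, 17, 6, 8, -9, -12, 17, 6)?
41.3763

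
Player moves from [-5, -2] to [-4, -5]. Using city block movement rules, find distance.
4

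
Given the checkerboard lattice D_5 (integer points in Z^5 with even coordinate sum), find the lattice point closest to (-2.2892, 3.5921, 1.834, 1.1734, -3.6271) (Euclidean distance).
(-2, 3, 2, 1, -4)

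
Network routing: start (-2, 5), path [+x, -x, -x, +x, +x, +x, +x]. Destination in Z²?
(1, 5)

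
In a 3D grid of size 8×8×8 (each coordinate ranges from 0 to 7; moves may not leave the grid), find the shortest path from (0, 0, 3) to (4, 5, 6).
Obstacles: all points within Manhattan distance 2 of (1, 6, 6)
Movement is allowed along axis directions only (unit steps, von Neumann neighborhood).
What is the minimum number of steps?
12
(one shortest path: (0, 0, 3) → (1, 0, 3) → (2, 0, 3) → (3, 0, 3) → (4, 0, 3) → (4, 1, 3) → (4, 2, 3) → (4, 3, 3) → (4, 4, 3) → (4, 5, 3) → (4, 5, 4) → (4, 5, 5) → (4, 5, 6))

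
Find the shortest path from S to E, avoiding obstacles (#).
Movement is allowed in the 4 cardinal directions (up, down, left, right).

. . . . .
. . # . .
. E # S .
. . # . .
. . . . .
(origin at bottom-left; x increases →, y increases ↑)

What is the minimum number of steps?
6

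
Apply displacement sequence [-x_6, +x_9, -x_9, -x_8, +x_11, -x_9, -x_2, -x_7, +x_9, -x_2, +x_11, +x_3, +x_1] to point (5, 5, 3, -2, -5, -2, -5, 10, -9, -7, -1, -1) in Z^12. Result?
(6, 3, 4, -2, -5, -3, -6, 9, -9, -7, 1, -1)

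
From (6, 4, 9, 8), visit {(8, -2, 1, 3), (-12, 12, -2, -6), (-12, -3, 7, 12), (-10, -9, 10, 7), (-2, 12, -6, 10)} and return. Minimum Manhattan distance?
178
(one optimal route: (6, 4, 9, 8) → (8, -2, 1, 3) → (-2, 12, -6, 10) → (-12, 12, -2, -6) → (-12, -3, 7, 12) → (-10, -9, 10, 7) → (6, 4, 9, 8))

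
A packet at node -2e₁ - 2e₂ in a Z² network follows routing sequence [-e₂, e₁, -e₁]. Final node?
(-2, -3)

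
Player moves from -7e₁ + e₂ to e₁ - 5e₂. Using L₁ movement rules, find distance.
14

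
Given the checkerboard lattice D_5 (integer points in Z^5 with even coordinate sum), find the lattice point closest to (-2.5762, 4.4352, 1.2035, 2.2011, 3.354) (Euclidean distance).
(-3, 5, 1, 2, 3)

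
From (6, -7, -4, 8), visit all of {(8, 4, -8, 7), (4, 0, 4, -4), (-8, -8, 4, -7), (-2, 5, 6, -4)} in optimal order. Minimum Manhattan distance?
86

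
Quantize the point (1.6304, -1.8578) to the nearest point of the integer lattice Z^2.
(2, -2)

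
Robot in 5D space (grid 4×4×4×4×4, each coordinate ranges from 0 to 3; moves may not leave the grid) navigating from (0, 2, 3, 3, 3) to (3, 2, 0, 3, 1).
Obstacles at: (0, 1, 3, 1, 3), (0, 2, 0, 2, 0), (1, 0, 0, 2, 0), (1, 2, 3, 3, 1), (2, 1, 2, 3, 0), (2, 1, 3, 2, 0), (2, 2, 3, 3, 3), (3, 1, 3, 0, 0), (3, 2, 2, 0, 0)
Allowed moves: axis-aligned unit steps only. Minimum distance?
8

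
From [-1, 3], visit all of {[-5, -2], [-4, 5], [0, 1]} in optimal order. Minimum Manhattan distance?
19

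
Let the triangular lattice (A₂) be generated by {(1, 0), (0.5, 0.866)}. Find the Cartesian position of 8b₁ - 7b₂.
(4.5, -6.062)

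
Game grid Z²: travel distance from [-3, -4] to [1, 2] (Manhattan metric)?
10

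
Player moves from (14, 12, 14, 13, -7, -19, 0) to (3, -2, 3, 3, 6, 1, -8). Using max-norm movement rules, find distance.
20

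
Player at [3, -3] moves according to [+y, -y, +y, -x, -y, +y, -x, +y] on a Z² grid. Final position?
(1, -1)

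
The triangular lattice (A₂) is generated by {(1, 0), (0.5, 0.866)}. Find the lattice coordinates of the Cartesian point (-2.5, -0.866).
-2b₁ - b₂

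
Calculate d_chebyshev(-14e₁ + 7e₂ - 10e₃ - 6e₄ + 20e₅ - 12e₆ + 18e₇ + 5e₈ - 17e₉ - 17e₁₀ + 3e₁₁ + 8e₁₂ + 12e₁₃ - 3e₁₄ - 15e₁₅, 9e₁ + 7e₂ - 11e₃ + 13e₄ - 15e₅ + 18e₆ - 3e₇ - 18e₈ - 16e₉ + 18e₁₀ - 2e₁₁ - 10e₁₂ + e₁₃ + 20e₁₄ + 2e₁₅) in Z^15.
35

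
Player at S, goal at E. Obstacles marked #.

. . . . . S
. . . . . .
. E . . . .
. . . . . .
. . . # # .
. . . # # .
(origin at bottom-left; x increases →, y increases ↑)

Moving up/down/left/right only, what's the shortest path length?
6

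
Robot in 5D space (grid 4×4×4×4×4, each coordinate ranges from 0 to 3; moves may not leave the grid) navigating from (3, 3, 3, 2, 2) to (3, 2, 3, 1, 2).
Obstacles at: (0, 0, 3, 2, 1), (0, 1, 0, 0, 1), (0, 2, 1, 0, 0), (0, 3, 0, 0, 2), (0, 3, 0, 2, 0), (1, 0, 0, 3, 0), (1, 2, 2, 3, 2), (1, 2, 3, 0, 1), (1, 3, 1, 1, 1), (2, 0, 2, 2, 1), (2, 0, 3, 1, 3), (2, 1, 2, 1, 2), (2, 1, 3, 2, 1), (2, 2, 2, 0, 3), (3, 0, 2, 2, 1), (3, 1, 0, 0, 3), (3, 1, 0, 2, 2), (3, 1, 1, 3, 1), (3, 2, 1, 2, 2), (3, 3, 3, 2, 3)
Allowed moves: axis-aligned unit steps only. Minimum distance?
2
(one shortest path: (3, 3, 3, 2, 2) → (3, 2, 3, 2, 2) → (3, 2, 3, 1, 2))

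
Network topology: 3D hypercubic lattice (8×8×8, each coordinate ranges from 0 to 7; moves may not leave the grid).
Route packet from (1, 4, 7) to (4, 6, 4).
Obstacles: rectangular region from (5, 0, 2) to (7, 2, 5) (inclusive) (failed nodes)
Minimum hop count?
8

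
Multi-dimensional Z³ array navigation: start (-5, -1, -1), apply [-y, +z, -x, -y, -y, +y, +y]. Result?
(-6, -2, 0)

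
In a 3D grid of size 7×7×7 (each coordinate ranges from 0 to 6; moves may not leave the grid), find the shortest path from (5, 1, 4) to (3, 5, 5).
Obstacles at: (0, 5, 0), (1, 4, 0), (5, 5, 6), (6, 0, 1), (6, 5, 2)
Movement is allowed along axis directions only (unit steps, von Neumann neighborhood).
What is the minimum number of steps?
7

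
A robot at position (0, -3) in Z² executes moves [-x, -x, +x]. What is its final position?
(-1, -3)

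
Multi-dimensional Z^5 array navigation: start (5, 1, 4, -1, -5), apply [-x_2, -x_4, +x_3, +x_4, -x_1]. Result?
(4, 0, 5, -1, -5)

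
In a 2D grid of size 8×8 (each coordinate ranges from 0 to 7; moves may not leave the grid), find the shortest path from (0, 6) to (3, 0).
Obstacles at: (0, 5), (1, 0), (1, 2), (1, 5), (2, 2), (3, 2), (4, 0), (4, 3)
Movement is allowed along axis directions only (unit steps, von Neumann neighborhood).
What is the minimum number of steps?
13
(one shortest path: (0, 6) → (1, 6) → (2, 6) → (3, 6) → (4, 6) → (5, 6) → (5, 5) → (5, 4) → (5, 3) → (5, 2) → (4, 2) → (4, 1) → (3, 1) → (3, 0))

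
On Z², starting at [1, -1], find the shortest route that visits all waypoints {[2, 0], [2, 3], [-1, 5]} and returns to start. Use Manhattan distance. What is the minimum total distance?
18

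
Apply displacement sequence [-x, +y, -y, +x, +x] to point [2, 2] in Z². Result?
(3, 2)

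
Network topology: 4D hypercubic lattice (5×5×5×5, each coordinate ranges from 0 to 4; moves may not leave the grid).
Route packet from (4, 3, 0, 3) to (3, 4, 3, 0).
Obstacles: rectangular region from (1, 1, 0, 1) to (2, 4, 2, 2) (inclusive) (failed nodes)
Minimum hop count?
8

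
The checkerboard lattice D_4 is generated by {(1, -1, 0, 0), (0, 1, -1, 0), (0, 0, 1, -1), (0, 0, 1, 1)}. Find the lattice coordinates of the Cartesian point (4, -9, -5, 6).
4b₁ - 5b₂ - 8b₃ - 2b₄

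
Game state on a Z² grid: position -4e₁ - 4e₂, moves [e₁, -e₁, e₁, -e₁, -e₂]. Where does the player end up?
(-4, -5)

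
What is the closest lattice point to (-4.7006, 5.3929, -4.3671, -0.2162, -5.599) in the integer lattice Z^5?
(-5, 5, -4, 0, -6)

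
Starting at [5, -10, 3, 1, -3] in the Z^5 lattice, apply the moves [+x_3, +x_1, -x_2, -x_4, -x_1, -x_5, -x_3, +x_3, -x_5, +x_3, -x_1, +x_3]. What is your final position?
(4, -11, 6, 0, -5)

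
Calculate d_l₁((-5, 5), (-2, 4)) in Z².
4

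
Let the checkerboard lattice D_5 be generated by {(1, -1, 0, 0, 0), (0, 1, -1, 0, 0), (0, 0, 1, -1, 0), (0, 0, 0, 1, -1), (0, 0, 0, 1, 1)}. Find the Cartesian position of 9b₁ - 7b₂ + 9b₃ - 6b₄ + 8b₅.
(9, -16, 16, -7, 14)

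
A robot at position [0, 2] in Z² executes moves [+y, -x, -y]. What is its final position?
(-1, 2)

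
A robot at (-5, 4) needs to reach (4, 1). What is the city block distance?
12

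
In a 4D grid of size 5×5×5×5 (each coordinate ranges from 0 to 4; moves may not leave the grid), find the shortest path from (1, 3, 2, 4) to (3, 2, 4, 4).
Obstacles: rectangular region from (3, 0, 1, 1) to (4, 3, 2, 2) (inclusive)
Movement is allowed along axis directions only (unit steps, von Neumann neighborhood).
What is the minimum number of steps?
5
(one shortest path: (1, 3, 2, 4) → (2, 3, 2, 4) → (3, 3, 2, 4) → (3, 2, 2, 4) → (3, 2, 3, 4) → (3, 2, 4, 4))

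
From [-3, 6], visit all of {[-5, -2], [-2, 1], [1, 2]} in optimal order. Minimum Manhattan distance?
18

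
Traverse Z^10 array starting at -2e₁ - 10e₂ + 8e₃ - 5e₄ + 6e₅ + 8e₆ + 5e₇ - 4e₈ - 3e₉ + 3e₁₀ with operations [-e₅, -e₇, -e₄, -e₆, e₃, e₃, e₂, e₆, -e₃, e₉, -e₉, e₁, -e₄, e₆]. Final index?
(-1, -9, 9, -7, 5, 9, 4, -4, -3, 3)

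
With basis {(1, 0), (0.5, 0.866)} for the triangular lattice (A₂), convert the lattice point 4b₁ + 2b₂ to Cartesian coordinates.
(5, 1.732)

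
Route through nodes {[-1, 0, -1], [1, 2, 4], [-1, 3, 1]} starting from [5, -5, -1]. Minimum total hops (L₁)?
22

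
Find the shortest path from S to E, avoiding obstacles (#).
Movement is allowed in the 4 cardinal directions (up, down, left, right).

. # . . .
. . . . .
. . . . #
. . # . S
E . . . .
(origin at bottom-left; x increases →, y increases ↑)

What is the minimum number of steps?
5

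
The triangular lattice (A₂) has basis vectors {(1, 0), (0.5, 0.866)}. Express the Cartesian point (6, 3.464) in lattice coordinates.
4b₁ + 4b₂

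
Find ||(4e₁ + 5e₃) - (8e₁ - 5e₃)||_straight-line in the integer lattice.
10.7703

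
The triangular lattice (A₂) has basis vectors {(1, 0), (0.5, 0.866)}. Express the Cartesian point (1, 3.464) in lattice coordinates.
-b₁ + 4b₂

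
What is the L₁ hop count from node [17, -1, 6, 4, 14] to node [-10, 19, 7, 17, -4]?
79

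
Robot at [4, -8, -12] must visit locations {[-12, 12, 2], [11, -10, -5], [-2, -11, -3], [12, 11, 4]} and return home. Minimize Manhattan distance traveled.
130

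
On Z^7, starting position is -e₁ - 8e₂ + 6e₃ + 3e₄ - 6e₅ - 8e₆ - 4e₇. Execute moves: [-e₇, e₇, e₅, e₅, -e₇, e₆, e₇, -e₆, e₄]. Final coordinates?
(-1, -8, 6, 4, -4, -8, -4)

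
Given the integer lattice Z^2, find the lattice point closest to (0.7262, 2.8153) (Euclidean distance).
(1, 3)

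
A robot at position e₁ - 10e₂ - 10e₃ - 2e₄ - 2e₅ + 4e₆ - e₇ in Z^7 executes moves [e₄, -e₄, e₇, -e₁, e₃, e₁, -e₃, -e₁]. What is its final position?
(0, -10, -10, -2, -2, 4, 0)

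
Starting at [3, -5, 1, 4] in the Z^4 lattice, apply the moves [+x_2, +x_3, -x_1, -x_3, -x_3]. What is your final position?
(2, -4, 0, 4)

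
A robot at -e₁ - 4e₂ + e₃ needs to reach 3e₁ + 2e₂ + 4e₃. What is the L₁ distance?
13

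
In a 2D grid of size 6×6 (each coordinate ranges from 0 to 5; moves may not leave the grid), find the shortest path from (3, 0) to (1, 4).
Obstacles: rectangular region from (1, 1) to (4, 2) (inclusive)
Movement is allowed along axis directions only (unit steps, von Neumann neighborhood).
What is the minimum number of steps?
8
(one shortest path: (3, 0) → (2, 0) → (1, 0) → (0, 0) → (0, 1) → (0, 2) → (0, 3) → (1, 3) → (1, 4))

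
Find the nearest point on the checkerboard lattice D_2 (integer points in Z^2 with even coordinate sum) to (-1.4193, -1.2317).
(-1, -1)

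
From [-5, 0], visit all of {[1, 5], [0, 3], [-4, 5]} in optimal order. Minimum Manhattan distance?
14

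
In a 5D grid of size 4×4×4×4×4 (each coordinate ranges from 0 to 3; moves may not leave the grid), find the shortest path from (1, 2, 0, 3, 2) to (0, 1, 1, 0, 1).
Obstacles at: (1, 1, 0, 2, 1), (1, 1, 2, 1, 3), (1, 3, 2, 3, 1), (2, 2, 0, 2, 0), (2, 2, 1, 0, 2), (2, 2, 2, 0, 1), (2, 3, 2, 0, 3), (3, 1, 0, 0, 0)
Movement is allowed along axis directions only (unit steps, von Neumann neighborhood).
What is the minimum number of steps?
7
(one shortest path: (1, 2, 0, 3, 2) → (0, 2, 0, 3, 2) → (0, 1, 0, 3, 2) → (0, 1, 1, 3, 2) → (0, 1, 1, 2, 2) → (0, 1, 1, 1, 2) → (0, 1, 1, 0, 2) → (0, 1, 1, 0, 1))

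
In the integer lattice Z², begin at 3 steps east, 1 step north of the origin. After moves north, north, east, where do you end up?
(4, 3)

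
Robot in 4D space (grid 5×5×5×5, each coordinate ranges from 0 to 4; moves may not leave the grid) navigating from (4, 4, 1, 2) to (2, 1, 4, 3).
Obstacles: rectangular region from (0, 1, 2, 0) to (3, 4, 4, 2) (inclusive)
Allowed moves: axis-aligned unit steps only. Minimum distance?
9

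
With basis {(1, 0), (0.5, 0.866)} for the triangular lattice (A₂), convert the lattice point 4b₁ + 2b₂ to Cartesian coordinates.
(5, 1.732)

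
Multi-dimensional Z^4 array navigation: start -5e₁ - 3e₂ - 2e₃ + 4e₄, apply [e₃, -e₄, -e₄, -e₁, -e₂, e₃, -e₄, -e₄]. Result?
(-6, -4, 0, 0)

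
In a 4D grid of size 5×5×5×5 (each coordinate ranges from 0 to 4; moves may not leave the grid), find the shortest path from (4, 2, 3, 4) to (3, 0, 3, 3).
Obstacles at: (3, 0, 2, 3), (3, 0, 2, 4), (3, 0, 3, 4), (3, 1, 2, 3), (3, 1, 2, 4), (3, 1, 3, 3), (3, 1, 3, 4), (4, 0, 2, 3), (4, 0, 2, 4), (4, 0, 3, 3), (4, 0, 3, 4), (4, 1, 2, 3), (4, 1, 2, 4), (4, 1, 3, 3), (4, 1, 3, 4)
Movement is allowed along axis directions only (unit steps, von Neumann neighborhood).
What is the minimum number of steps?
6
(one shortest path: (4, 2, 3, 4) → (3, 2, 3, 4) → (2, 2, 3, 4) → (2, 1, 3, 4) → (2, 0, 3, 4) → (2, 0, 3, 3) → (3, 0, 3, 3))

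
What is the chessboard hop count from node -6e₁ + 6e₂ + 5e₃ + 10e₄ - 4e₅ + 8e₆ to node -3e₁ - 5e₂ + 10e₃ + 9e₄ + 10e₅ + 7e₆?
14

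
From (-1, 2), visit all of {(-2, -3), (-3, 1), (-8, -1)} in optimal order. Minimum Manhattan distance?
16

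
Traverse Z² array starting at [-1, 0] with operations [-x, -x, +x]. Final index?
(-2, 0)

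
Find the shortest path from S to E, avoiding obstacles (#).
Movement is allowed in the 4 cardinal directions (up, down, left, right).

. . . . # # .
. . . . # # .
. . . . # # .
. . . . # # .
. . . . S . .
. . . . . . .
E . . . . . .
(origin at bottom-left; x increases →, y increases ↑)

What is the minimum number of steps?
6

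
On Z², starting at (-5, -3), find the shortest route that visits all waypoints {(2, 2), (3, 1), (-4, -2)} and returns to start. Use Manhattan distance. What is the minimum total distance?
26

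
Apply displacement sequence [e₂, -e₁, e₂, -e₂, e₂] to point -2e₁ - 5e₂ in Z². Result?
(-3, -3)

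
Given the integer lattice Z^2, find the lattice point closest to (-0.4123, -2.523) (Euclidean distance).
(0, -3)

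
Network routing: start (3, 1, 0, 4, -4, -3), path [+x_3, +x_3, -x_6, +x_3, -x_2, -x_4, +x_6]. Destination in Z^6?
(3, 0, 3, 3, -4, -3)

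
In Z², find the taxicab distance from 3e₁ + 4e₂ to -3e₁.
10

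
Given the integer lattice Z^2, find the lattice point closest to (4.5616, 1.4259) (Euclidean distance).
(5, 1)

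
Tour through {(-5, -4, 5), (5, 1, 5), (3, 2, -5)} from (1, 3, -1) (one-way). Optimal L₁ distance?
35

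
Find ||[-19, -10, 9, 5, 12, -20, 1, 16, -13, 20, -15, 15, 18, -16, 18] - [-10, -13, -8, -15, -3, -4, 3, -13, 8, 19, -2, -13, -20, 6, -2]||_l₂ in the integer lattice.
76.3413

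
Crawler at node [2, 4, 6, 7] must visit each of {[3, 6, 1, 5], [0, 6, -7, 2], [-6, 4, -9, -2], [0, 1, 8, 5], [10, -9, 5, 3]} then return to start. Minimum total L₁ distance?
120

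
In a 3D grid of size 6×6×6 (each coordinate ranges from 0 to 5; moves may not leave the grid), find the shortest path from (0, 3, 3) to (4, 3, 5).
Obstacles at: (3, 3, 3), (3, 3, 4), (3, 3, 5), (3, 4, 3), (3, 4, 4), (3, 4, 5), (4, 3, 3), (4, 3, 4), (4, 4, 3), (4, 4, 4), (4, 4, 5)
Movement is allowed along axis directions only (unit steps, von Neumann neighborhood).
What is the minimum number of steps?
8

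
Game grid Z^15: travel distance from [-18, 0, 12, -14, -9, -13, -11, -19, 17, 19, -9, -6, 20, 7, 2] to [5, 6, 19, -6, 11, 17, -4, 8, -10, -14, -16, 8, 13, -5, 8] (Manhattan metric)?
234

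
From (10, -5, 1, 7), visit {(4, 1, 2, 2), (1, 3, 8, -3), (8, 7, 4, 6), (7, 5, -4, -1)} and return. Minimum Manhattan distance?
92
(one optimal route: (10, -5, 1, 7) → (4, 1, 2, 2) → (1, 3, 8, -3) → (7, 5, -4, -1) → (8, 7, 4, 6) → (10, -5, 1, 7))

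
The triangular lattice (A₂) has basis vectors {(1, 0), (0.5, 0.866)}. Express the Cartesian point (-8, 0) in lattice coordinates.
-8b₁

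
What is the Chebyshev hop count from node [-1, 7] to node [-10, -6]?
13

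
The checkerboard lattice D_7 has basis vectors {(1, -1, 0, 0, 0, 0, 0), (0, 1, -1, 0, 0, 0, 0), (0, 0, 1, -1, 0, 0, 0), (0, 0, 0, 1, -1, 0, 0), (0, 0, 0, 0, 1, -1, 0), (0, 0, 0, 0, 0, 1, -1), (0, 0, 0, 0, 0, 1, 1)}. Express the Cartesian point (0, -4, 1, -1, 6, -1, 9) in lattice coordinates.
-4b₂ - 3b₃ - 4b₄ + 2b₅ - 4b₆ + 5b₇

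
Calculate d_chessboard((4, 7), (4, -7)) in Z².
14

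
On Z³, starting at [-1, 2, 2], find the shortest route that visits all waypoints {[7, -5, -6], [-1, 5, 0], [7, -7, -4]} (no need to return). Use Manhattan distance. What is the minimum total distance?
33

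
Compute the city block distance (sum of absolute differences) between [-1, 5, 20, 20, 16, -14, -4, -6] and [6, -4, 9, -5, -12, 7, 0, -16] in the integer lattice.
115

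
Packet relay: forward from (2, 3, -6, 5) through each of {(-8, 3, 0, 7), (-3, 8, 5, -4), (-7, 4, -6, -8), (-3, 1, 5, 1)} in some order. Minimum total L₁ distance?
71
(one optimal route: (2, 3, -6, 5) → (-8, 3, 0, 7) → (-3, 1, 5, 1) → (-3, 8, 5, -4) → (-7, 4, -6, -8))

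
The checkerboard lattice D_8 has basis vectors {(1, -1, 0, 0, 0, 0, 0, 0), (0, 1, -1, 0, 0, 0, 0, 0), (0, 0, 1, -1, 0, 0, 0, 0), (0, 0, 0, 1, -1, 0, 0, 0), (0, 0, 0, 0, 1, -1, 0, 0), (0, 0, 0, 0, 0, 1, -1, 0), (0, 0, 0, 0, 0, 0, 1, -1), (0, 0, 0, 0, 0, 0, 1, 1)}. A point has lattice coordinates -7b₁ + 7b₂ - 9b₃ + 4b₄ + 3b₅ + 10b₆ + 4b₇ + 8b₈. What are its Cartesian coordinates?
(-7, 14, -16, 13, -1, 7, 2, 4)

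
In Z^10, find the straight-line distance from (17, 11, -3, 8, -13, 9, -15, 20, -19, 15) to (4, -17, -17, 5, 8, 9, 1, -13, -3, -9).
61.4492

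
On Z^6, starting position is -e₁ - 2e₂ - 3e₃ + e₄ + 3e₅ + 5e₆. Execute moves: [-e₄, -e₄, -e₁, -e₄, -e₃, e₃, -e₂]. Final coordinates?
(-2, -3, -3, -2, 3, 5)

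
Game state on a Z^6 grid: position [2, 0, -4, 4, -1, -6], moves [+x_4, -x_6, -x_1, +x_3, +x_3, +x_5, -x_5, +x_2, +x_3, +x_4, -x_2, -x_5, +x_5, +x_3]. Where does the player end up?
(1, 0, 0, 6, -1, -7)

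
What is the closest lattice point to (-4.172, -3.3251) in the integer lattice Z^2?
(-4, -3)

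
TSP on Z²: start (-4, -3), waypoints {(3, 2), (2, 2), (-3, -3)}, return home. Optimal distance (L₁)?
24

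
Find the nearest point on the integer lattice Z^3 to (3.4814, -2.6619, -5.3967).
(3, -3, -5)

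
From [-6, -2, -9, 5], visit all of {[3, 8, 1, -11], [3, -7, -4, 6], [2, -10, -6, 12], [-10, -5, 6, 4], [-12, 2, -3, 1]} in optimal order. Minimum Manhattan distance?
123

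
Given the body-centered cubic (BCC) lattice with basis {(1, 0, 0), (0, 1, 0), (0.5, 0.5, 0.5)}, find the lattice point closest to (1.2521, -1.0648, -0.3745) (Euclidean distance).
(1, -1, 0)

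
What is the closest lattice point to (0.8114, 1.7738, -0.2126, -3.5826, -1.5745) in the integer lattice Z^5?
(1, 2, 0, -4, -2)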